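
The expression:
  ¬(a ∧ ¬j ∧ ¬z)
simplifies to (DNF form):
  j ∨ z ∨ ¬a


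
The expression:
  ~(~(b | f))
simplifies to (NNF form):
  b | f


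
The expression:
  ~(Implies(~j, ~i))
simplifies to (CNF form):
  i & ~j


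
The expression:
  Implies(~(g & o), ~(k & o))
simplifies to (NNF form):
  g | ~k | ~o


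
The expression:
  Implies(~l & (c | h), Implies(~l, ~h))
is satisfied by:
  {l: True, h: False}
  {h: False, l: False}
  {h: True, l: True}


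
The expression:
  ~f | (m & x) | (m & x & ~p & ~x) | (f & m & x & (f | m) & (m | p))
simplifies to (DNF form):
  ~f | (m & x)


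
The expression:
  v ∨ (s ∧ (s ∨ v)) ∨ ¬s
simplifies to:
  True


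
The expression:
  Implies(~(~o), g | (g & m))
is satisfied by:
  {g: True, o: False}
  {o: False, g: False}
  {o: True, g: True}


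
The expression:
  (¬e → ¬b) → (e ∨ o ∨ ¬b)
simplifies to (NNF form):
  True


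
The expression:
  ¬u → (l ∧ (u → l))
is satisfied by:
  {l: True, u: True}
  {l: True, u: False}
  {u: True, l: False}


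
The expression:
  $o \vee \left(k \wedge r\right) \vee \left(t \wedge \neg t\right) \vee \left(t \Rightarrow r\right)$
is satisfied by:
  {r: True, o: True, t: False}
  {r: True, t: False, o: False}
  {o: True, t: False, r: False}
  {o: False, t: False, r: False}
  {r: True, o: True, t: True}
  {r: True, t: True, o: False}
  {o: True, t: True, r: False}


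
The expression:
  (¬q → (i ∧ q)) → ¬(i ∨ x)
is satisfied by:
  {i: False, q: False, x: False}
  {x: True, i: False, q: False}
  {i: True, x: False, q: False}
  {x: True, i: True, q: False}
  {q: True, x: False, i: False}


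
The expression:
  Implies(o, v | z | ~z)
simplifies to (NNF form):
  True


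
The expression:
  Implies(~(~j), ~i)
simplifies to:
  ~i | ~j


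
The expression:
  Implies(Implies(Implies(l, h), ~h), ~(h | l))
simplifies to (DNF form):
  h | ~l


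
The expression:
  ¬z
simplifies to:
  ¬z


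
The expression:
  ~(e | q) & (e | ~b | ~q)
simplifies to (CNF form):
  ~e & ~q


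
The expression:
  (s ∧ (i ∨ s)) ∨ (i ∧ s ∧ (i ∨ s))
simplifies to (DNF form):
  s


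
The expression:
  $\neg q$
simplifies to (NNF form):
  $\neg q$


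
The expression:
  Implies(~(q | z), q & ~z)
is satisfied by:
  {q: True, z: True}
  {q: True, z: False}
  {z: True, q: False}


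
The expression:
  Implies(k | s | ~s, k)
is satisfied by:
  {k: True}


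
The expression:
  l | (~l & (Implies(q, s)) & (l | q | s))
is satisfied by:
  {l: True, s: True}
  {l: True, s: False}
  {s: True, l: False}


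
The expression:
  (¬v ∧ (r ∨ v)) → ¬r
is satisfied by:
  {v: True, r: False}
  {r: False, v: False}
  {r: True, v: True}


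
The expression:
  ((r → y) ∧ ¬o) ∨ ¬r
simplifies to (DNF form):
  (y ∧ ¬o) ∨ ¬r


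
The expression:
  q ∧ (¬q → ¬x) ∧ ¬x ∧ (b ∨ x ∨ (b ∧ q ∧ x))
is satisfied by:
  {b: True, q: True, x: False}


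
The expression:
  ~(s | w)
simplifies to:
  ~s & ~w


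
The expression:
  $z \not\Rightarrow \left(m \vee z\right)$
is never true.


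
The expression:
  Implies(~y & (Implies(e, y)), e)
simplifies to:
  e | y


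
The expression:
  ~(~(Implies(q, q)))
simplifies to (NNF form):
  True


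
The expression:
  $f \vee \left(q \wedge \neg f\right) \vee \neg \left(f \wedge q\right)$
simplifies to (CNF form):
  $\text{True}$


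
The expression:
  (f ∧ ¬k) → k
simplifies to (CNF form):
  k ∨ ¬f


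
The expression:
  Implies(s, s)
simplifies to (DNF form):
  True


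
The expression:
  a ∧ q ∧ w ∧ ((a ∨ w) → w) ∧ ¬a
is never true.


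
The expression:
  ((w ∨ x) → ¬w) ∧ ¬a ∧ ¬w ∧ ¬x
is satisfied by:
  {x: False, w: False, a: False}


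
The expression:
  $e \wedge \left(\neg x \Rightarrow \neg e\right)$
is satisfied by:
  {e: True, x: True}


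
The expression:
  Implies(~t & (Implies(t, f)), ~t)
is always true.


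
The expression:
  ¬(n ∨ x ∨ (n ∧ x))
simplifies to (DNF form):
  ¬n ∧ ¬x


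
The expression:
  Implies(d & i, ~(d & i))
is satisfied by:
  {d: False, i: False}
  {i: True, d: False}
  {d: True, i: False}


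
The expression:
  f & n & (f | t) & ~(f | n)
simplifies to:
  False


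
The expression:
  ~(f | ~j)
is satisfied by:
  {j: True, f: False}


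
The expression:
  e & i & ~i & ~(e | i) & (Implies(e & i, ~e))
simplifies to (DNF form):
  False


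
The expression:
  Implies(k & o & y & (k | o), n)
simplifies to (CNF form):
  n | ~k | ~o | ~y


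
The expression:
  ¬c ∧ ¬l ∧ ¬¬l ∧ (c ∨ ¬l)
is never true.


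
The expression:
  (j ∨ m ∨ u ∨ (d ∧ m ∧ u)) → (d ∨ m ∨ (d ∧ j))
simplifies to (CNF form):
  (d ∨ m ∨ ¬j) ∧ (d ∨ m ∨ ¬u)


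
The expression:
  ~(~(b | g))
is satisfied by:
  {b: True, g: True}
  {b: True, g: False}
  {g: True, b: False}


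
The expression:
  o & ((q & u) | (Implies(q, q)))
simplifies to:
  o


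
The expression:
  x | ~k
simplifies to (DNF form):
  x | ~k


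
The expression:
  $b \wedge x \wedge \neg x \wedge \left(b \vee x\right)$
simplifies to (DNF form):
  $\text{False}$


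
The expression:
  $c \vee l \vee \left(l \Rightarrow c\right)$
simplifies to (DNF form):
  $\text{True}$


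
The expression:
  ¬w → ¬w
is always true.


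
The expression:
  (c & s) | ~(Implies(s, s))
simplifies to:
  c & s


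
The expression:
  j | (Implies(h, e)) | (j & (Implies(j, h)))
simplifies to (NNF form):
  e | j | ~h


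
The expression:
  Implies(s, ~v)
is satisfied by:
  {s: False, v: False}
  {v: True, s: False}
  {s: True, v: False}


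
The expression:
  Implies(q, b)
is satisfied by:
  {b: True, q: False}
  {q: False, b: False}
  {q: True, b: True}


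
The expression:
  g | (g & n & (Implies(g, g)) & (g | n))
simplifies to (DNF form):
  g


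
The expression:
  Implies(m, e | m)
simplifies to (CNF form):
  True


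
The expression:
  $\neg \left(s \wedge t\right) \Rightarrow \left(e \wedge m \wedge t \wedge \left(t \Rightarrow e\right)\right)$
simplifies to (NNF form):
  $t \wedge \left(e \vee s\right) \wedge \left(m \vee s\right)$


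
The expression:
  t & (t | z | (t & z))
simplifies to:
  t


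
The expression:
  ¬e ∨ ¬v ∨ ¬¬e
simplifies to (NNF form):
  True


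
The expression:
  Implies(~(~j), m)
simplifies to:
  m | ~j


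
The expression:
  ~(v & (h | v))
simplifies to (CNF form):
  ~v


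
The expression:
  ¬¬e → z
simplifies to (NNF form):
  z ∨ ¬e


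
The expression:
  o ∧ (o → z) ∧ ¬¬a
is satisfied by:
  {a: True, z: True, o: True}


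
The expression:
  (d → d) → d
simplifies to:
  d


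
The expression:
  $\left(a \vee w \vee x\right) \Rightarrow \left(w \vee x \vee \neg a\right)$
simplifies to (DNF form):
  $w \vee x \vee \neg a$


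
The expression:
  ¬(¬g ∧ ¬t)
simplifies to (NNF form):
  g ∨ t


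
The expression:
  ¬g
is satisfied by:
  {g: False}


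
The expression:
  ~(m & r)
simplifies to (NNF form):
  ~m | ~r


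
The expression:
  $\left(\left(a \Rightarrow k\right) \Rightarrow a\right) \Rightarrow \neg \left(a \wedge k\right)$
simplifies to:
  $\neg a \vee \neg k$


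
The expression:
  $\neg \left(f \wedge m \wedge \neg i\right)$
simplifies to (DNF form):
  $i \vee \neg f \vee \neg m$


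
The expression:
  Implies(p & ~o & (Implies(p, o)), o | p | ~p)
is always true.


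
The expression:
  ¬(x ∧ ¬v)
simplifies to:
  v ∨ ¬x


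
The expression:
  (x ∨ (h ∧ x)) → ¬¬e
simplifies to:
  e ∨ ¬x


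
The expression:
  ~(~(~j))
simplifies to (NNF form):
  ~j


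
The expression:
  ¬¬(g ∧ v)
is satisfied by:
  {g: True, v: True}


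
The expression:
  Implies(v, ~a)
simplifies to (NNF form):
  ~a | ~v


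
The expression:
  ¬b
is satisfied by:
  {b: False}


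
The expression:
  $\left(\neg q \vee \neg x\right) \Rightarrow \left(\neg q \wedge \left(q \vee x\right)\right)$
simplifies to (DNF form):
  $x$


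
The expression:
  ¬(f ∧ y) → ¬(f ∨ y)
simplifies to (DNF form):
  (f ∧ y) ∨ (¬f ∧ ¬y)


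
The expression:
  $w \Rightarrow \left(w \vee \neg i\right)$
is always true.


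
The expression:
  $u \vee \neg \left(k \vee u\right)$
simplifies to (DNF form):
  $u \vee \neg k$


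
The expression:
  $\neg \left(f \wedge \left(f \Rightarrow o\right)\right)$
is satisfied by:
  {o: False, f: False}
  {f: True, o: False}
  {o: True, f: False}


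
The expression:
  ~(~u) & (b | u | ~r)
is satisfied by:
  {u: True}


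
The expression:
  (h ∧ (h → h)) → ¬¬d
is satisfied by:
  {d: True, h: False}
  {h: False, d: False}
  {h: True, d: True}


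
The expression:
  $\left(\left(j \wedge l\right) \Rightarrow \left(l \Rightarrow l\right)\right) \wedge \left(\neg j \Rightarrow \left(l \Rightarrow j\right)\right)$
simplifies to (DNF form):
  $j \vee \neg l$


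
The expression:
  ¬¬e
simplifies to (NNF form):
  e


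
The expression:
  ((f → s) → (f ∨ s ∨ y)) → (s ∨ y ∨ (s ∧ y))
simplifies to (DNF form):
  s ∨ y ∨ ¬f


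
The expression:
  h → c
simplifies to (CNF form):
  c ∨ ¬h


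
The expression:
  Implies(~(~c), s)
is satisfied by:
  {s: True, c: False}
  {c: False, s: False}
  {c: True, s: True}


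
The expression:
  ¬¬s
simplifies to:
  s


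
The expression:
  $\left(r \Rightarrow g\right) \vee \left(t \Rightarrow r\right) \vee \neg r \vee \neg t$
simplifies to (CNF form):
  $\text{True}$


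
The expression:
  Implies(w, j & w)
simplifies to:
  j | ~w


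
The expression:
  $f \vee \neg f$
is always true.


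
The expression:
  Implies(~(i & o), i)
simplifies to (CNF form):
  i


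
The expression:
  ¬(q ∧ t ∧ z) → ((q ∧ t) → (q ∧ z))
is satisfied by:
  {z: True, t: False, q: False}
  {t: False, q: False, z: False}
  {q: True, z: True, t: False}
  {q: True, t: False, z: False}
  {z: True, t: True, q: False}
  {t: True, z: False, q: False}
  {q: True, t: True, z: True}


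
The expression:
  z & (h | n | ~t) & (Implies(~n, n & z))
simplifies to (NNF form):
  n & z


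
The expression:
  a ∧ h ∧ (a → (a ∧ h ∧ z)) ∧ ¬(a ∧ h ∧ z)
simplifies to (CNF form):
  False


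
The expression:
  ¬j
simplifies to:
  ¬j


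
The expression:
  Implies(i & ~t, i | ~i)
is always true.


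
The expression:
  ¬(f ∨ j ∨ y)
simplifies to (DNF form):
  ¬f ∧ ¬j ∧ ¬y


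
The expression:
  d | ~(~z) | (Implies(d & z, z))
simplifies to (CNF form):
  True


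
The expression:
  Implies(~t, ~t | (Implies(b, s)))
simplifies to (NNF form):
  True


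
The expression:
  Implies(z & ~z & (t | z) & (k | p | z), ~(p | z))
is always true.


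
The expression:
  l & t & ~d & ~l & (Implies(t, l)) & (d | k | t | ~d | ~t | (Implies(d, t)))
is never true.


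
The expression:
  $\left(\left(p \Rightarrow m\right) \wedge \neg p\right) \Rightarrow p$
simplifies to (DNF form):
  $p$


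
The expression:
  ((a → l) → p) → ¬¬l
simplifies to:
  l ∨ (¬a ∧ ¬p)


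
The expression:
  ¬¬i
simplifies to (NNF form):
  i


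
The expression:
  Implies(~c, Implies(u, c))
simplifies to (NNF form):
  c | ~u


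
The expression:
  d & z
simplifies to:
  d & z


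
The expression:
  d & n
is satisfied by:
  {d: True, n: True}


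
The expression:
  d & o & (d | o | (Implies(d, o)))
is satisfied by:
  {d: True, o: True}


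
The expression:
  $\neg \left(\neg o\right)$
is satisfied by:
  {o: True}


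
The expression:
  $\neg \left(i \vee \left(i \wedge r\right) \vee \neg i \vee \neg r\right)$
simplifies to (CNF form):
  $\text{False}$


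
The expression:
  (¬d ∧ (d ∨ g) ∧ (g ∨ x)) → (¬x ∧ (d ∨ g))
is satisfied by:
  {d: True, x: False, g: False}
  {x: False, g: False, d: False}
  {g: True, d: True, x: False}
  {g: True, x: False, d: False}
  {d: True, x: True, g: False}
  {x: True, d: False, g: False}
  {g: True, x: True, d: True}


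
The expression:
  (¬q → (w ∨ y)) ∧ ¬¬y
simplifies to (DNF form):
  y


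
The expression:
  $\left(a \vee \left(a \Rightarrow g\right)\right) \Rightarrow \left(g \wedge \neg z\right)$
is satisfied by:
  {g: True, z: False}


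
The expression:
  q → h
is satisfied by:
  {h: True, q: False}
  {q: False, h: False}
  {q: True, h: True}


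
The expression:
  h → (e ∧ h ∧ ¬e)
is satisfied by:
  {h: False}


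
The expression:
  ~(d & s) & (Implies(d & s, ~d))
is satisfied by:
  {s: False, d: False}
  {d: True, s: False}
  {s: True, d: False}


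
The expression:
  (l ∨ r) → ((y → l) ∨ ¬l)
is always true.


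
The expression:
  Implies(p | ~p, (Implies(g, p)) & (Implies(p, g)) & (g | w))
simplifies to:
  (g | w) & (g | ~p) & (p | ~g)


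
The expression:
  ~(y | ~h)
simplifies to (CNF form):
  h & ~y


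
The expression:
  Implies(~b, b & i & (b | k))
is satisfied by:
  {b: True}


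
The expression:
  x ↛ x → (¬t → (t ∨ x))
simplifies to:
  True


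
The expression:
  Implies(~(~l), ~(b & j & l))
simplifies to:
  ~b | ~j | ~l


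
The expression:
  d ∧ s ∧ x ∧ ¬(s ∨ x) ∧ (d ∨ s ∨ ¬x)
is never true.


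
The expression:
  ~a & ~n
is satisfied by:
  {n: False, a: False}


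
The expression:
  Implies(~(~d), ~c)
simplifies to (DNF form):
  ~c | ~d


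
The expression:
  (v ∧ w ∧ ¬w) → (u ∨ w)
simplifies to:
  True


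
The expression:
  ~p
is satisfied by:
  {p: False}


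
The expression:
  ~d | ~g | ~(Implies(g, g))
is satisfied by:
  {g: False, d: False}
  {d: True, g: False}
  {g: True, d: False}


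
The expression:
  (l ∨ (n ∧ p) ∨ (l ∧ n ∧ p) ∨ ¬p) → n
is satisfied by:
  {n: True, p: True, l: False}
  {n: True, l: False, p: False}
  {n: True, p: True, l: True}
  {n: True, l: True, p: False}
  {p: True, l: False, n: False}


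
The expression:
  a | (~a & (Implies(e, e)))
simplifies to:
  True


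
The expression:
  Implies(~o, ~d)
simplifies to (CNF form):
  o | ~d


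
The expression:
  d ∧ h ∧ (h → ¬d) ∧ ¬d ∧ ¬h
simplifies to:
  False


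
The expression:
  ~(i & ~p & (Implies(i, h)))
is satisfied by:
  {p: True, h: False, i: False}
  {h: False, i: False, p: False}
  {i: True, p: True, h: False}
  {i: True, h: False, p: False}
  {p: True, h: True, i: False}
  {h: True, p: False, i: False}
  {i: True, h: True, p: True}


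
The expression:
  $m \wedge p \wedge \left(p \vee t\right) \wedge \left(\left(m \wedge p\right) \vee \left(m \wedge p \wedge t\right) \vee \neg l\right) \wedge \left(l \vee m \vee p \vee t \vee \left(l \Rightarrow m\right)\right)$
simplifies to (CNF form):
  $m \wedge p$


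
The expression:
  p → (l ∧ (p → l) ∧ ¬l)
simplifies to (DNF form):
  ¬p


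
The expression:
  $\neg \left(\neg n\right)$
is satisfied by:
  {n: True}


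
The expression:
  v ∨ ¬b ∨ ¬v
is always true.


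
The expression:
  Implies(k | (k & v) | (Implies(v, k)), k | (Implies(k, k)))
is always true.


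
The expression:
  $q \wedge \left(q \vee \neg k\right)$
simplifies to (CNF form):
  $q$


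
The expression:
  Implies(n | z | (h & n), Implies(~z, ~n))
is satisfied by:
  {z: True, n: False}
  {n: False, z: False}
  {n: True, z: True}


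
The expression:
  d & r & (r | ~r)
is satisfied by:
  {r: True, d: True}


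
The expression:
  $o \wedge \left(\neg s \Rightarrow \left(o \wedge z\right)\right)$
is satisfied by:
  {z: True, s: True, o: True}
  {z: True, o: True, s: False}
  {s: True, o: True, z: False}


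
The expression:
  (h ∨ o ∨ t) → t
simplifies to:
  t ∨ (¬h ∧ ¬o)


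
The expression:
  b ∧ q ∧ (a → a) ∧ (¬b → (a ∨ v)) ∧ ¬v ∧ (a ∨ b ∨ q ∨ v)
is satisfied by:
  {b: True, q: True, v: False}


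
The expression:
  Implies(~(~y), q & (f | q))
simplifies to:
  q | ~y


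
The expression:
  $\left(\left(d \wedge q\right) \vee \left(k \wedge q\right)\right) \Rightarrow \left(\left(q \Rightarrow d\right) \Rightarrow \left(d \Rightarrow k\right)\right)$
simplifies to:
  $k \vee \neg d \vee \neg q$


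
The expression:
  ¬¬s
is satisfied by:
  {s: True}


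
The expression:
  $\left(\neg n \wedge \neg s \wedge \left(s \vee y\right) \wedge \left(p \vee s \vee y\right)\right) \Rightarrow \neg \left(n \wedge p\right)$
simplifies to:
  $\text{True}$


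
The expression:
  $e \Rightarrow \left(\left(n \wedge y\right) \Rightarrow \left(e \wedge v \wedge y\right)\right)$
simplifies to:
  $v \vee \neg e \vee \neg n \vee \neg y$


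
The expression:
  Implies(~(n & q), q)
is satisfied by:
  {q: True}


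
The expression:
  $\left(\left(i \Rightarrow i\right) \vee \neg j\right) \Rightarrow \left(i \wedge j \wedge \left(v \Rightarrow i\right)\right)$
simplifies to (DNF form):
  $i \wedge j$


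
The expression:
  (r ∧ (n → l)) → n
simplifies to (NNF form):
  n ∨ ¬r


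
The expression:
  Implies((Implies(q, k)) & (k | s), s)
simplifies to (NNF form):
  s | ~k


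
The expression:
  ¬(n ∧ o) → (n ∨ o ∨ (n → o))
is always true.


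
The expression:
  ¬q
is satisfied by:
  {q: False}


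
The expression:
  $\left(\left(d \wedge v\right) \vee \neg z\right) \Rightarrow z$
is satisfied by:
  {z: True}


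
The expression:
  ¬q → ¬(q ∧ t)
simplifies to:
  True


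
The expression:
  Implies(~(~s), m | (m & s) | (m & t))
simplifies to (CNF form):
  m | ~s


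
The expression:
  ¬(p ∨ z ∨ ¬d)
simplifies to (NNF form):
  d ∧ ¬p ∧ ¬z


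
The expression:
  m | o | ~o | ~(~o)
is always true.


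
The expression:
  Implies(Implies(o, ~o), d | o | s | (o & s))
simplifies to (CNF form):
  d | o | s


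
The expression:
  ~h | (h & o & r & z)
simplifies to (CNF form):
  (o | ~h) & (r | ~h) & (z | ~h)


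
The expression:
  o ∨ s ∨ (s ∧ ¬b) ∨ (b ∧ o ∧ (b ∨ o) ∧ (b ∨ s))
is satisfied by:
  {o: True, s: True}
  {o: True, s: False}
  {s: True, o: False}


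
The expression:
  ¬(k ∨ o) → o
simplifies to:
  k ∨ o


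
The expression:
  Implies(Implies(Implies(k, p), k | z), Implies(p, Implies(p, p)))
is always true.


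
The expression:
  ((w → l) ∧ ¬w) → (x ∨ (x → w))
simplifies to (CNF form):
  True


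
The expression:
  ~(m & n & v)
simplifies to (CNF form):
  ~m | ~n | ~v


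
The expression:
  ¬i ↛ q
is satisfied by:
  {q: True, i: False}
  {i: False, q: False}
  {i: True, q: True}


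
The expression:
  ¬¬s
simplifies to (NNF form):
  s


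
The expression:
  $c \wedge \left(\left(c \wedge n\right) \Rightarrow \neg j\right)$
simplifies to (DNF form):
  $\left(c \wedge \neg j\right) \vee \left(c \wedge \neg n\right)$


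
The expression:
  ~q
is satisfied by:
  {q: False}


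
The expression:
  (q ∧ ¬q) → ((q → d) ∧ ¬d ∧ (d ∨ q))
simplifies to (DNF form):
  True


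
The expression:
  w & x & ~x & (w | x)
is never true.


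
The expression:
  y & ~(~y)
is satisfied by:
  {y: True}


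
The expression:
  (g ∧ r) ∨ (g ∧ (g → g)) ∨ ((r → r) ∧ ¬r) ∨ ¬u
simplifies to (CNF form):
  g ∨ ¬r ∨ ¬u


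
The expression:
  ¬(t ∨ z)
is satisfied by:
  {z: False, t: False}


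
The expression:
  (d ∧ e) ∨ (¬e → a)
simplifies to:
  a ∨ e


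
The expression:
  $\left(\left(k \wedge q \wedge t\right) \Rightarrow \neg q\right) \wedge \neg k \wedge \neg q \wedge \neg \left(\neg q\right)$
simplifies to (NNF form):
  $\text{False}$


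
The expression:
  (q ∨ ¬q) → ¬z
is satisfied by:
  {z: False}


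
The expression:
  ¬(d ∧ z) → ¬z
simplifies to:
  d ∨ ¬z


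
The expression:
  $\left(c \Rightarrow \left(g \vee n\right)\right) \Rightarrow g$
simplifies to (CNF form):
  $\left(c \vee g\right) \wedge \left(g \vee \neg n\right)$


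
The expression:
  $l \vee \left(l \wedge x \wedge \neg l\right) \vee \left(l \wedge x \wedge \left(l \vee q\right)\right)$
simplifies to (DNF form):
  $l$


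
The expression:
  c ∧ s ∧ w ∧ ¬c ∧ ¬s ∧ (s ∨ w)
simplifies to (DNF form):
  False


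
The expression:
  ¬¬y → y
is always true.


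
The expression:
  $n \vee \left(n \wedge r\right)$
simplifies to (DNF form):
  $n$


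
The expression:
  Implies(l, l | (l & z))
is always true.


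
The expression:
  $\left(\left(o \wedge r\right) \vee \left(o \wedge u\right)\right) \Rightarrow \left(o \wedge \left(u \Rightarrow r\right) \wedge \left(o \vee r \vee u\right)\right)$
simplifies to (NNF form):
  $r \vee \neg o \vee \neg u$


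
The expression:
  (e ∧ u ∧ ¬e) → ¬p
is always true.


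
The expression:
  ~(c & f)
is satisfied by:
  {c: False, f: False}
  {f: True, c: False}
  {c: True, f: False}


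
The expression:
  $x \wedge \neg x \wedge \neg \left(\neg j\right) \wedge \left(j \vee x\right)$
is never true.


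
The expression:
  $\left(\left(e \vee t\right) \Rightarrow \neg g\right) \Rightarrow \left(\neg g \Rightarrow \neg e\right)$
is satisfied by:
  {g: True, e: False}
  {e: False, g: False}
  {e: True, g: True}


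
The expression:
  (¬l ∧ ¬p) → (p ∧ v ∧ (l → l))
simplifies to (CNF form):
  l ∨ p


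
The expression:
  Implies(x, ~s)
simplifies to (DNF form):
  ~s | ~x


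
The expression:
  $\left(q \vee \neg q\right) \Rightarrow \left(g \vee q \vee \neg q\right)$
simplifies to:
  $\text{True}$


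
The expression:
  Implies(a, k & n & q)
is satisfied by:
  {q: True, k: True, n: True, a: False}
  {q: True, k: True, n: False, a: False}
  {q: True, n: True, k: False, a: False}
  {q: True, n: False, k: False, a: False}
  {k: True, n: True, q: False, a: False}
  {k: True, n: False, q: False, a: False}
  {n: True, q: False, k: False, a: False}
  {n: False, q: False, k: False, a: False}
  {a: True, q: True, k: True, n: True}


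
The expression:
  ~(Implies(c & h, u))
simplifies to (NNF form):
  c & h & ~u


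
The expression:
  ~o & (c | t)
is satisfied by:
  {t: True, c: True, o: False}
  {t: True, c: False, o: False}
  {c: True, t: False, o: False}


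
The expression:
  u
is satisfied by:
  {u: True}


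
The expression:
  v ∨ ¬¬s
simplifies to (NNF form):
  s ∨ v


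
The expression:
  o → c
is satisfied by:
  {c: True, o: False}
  {o: False, c: False}
  {o: True, c: True}


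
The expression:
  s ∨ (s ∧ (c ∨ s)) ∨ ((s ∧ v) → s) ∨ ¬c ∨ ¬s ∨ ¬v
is always true.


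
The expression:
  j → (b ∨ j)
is always true.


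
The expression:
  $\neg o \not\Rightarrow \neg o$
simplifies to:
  $\text{False}$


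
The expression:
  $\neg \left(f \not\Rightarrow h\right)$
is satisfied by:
  {h: True, f: False}
  {f: False, h: False}
  {f: True, h: True}


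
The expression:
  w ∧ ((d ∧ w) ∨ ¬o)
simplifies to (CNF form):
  w ∧ (d ∨ ¬o)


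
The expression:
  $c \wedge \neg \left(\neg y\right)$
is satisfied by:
  {c: True, y: True}


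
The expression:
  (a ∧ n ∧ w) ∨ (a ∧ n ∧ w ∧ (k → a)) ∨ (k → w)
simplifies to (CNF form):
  w ∨ ¬k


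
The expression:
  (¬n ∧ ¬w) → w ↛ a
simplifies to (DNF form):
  n ∨ w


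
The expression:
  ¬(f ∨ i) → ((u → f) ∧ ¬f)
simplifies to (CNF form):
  f ∨ i ∨ ¬u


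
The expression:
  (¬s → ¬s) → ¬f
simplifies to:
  ¬f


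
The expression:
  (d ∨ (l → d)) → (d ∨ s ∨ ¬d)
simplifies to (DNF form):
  True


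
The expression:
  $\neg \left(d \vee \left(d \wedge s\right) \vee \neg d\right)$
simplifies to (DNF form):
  $\text{False}$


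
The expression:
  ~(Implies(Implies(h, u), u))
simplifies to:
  ~h & ~u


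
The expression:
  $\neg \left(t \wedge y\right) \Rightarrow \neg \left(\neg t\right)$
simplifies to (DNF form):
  $t$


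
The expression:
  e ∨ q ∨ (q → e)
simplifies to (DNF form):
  True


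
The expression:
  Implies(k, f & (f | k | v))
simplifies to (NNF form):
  f | ~k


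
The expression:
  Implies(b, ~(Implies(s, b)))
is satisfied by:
  {b: False}


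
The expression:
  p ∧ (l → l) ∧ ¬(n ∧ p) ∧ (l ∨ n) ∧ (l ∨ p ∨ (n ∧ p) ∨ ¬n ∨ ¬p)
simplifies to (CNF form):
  l ∧ p ∧ ¬n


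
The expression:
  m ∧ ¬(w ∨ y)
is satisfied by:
  {m: True, y: False, w: False}


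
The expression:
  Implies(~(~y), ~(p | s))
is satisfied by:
  {p: False, y: False, s: False}
  {s: True, p: False, y: False}
  {p: True, s: False, y: False}
  {s: True, p: True, y: False}
  {y: True, s: False, p: False}


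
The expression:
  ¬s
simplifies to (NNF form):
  ¬s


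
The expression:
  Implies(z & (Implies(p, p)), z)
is always true.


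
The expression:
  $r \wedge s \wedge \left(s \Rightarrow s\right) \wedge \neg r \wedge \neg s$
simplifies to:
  $\text{False}$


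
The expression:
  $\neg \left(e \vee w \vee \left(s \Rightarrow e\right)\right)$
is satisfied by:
  {s: True, e: False, w: False}


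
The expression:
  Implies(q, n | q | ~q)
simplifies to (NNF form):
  True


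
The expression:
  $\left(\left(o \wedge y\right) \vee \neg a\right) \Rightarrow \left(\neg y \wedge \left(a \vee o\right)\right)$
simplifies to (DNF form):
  $\left(a \wedge \neg o\right) \vee \left(o \wedge \neg y\right)$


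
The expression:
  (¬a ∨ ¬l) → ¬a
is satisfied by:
  {l: True, a: False}
  {a: False, l: False}
  {a: True, l: True}


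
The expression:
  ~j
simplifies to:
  ~j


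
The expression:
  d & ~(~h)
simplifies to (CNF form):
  d & h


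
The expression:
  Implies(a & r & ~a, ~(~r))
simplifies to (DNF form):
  True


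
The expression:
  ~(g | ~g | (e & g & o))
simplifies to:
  False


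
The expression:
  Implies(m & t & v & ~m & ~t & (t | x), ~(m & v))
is always true.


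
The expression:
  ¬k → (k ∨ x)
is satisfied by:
  {x: True, k: True}
  {x: True, k: False}
  {k: True, x: False}


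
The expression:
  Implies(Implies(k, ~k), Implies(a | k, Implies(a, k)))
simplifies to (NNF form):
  k | ~a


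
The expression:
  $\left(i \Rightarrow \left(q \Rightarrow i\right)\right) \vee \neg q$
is always true.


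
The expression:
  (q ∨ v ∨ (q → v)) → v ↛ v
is never true.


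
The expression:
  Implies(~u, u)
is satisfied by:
  {u: True}


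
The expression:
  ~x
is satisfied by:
  {x: False}


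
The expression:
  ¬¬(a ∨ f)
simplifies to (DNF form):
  a ∨ f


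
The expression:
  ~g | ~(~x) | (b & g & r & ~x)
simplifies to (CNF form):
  (b | x | ~g) & (r | x | ~g)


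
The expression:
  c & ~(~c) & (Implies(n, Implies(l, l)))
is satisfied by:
  {c: True}


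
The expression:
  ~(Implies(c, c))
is never true.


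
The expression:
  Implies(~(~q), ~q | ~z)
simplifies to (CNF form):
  ~q | ~z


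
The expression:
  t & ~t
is never true.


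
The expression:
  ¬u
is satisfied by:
  {u: False}


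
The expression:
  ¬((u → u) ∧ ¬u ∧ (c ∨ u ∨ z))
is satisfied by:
  {u: True, z: False, c: False}
  {u: True, c: True, z: False}
  {u: True, z: True, c: False}
  {u: True, c: True, z: True}
  {c: False, z: False, u: False}


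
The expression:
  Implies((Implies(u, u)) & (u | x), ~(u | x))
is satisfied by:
  {x: False, u: False}


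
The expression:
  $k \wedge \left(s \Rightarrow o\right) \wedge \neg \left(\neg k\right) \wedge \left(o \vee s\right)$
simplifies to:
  $k \wedge o$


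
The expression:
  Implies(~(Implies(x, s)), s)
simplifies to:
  s | ~x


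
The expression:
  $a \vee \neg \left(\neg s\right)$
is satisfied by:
  {a: True, s: True}
  {a: True, s: False}
  {s: True, a: False}


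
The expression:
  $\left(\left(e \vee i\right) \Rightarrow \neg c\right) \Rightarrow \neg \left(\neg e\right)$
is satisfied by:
  {c: True, e: True, i: True}
  {c: True, e: True, i: False}
  {e: True, i: True, c: False}
  {e: True, i: False, c: False}
  {c: True, i: True, e: False}


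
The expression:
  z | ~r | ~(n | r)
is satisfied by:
  {z: True, r: False}
  {r: False, z: False}
  {r: True, z: True}


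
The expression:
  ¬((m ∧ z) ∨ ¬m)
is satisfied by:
  {m: True, z: False}


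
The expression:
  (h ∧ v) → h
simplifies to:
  True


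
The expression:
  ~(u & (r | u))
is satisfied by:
  {u: False}


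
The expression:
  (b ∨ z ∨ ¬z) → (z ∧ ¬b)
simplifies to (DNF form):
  z ∧ ¬b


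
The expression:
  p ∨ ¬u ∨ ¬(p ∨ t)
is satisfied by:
  {p: True, u: False, t: False}
  {u: False, t: False, p: False}
  {t: True, p: True, u: False}
  {t: True, u: False, p: False}
  {p: True, u: True, t: False}
  {u: True, p: False, t: False}
  {t: True, u: True, p: True}


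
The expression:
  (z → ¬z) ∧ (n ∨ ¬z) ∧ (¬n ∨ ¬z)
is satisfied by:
  {z: False}


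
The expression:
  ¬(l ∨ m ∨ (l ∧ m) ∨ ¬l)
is never true.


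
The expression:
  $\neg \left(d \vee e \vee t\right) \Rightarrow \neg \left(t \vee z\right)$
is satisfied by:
  {d: True, t: True, e: True, z: False}
  {d: True, t: True, e: False, z: False}
  {d: True, e: True, t: False, z: False}
  {d: True, e: False, t: False, z: False}
  {t: True, e: True, d: False, z: False}
  {t: True, e: False, d: False, z: False}
  {e: True, d: False, t: False, z: False}
  {e: False, d: False, t: False, z: False}
  {z: True, d: True, t: True, e: True}
  {z: True, d: True, t: True, e: False}
  {z: True, d: True, e: True, t: False}
  {z: True, d: True, e: False, t: False}
  {z: True, t: True, e: True, d: False}
  {z: True, t: True, e: False, d: False}
  {z: True, e: True, t: False, d: False}


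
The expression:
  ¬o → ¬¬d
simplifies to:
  d ∨ o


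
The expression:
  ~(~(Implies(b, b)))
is always true.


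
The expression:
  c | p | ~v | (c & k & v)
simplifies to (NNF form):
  c | p | ~v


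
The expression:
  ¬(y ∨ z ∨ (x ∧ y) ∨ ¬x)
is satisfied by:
  {x: True, z: False, y: False}


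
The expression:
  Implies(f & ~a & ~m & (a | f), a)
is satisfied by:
  {a: True, m: True, f: False}
  {a: True, m: False, f: False}
  {m: True, a: False, f: False}
  {a: False, m: False, f: False}
  {f: True, a: True, m: True}
  {f: True, a: True, m: False}
  {f: True, m: True, a: False}


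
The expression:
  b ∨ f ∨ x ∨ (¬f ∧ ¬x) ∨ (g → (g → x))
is always true.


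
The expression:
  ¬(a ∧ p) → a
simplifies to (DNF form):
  a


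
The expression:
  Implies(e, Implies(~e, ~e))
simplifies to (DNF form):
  True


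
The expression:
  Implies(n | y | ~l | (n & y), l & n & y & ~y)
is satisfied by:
  {l: True, y: False, n: False}


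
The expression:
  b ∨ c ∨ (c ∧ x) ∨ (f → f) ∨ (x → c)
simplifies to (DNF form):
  True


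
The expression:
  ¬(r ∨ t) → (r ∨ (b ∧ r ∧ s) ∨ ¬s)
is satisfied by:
  {r: True, t: True, s: False}
  {r: True, s: False, t: False}
  {t: True, s: False, r: False}
  {t: False, s: False, r: False}
  {r: True, t: True, s: True}
  {r: True, s: True, t: False}
  {t: True, s: True, r: False}


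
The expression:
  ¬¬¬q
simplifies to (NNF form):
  ¬q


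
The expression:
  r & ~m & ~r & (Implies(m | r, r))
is never true.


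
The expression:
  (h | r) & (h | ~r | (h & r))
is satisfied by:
  {h: True}


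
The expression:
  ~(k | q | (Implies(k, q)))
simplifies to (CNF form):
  False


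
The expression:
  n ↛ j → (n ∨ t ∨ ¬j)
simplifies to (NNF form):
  True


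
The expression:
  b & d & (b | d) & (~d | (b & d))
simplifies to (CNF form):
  b & d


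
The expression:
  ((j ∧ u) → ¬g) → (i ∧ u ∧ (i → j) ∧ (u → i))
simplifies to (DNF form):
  (g ∧ j ∧ u) ∨ (i ∧ j ∧ u)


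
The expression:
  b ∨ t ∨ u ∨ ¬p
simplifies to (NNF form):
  b ∨ t ∨ u ∨ ¬p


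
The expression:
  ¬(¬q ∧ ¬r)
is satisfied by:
  {r: True, q: True}
  {r: True, q: False}
  {q: True, r: False}


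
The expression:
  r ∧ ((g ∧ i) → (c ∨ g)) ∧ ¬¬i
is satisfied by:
  {r: True, i: True}


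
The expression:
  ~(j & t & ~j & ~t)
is always true.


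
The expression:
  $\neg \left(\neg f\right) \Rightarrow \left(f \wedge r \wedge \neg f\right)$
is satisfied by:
  {f: False}


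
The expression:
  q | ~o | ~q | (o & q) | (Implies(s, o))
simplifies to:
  True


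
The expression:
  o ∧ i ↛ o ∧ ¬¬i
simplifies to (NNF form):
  False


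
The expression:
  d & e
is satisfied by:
  {e: True, d: True}


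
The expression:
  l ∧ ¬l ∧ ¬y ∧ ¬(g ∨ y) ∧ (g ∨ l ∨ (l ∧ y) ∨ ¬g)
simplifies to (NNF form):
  False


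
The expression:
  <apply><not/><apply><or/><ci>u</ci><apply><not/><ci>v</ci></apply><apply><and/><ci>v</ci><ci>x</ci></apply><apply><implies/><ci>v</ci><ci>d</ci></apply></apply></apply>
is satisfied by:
  {v: True, u: False, d: False, x: False}


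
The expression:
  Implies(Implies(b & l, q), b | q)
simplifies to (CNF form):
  b | q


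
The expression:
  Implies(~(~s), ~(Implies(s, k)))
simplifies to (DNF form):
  ~k | ~s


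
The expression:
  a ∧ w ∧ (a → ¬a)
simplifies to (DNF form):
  False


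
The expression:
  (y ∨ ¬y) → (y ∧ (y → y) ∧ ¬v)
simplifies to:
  y ∧ ¬v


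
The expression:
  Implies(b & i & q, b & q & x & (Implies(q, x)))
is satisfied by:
  {x: True, i: False, q: False, b: False}
  {x: False, i: False, q: False, b: False}
  {x: True, b: True, i: False, q: False}
  {b: True, x: False, i: False, q: False}
  {x: True, q: True, b: False, i: False}
  {q: True, b: False, i: False, x: False}
  {x: True, b: True, q: True, i: False}
  {b: True, q: True, x: False, i: False}
  {x: True, i: True, b: False, q: False}
  {i: True, b: False, q: False, x: False}
  {x: True, b: True, i: True, q: False}
  {b: True, i: True, x: False, q: False}
  {x: True, q: True, i: True, b: False}
  {q: True, i: True, b: False, x: False}
  {x: True, b: True, q: True, i: True}


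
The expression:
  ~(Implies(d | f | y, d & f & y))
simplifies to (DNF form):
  (d & ~f) | (f & ~y) | (y & ~d)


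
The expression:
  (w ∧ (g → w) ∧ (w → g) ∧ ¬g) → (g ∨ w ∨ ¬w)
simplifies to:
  True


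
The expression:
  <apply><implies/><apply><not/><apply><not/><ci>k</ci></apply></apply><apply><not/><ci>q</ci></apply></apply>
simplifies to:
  <apply><or/><apply><not/><ci>k</ci></apply><apply><not/><ci>q</ci></apply></apply>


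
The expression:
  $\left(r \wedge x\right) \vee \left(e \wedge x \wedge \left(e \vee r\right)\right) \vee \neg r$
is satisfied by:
  {x: True, r: False}
  {r: False, x: False}
  {r: True, x: True}


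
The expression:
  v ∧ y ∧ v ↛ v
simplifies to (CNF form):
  False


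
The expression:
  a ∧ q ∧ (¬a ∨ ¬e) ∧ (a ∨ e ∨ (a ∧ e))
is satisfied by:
  {a: True, q: True, e: False}


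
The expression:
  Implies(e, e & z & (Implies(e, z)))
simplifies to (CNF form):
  z | ~e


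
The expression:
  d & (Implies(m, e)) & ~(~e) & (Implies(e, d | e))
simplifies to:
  d & e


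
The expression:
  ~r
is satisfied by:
  {r: False}


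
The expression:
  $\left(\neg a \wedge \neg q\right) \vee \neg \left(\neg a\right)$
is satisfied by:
  {a: True, q: False}
  {q: False, a: False}
  {q: True, a: True}


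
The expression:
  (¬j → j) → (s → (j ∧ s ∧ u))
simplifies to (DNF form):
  u ∨ ¬j ∨ ¬s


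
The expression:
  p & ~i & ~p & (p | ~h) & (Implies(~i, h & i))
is never true.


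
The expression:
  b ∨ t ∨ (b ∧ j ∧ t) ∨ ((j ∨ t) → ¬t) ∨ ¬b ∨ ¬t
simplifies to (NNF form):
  True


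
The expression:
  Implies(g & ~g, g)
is always true.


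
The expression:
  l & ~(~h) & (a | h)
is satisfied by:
  {h: True, l: True}


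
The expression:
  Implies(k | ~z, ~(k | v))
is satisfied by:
  {z: True, v: False, k: False}
  {v: False, k: False, z: False}
  {z: True, v: True, k: False}


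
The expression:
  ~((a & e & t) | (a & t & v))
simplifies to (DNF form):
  ~a | ~t | (~e & ~v)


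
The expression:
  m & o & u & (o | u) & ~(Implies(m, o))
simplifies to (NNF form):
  False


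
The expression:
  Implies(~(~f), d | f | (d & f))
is always true.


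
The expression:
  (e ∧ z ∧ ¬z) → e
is always true.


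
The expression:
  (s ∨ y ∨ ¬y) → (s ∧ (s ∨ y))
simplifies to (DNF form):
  s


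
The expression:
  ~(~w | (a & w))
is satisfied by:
  {w: True, a: False}


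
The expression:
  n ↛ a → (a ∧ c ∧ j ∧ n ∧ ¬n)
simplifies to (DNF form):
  a ∨ ¬n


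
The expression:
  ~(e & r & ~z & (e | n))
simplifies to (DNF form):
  z | ~e | ~r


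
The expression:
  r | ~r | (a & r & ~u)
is always true.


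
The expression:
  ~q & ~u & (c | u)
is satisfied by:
  {c: True, u: False, q: False}


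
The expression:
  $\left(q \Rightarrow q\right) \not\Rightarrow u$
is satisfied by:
  {u: False}


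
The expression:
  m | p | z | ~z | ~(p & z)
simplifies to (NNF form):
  True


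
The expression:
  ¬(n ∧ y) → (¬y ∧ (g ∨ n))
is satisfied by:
  {n: True, g: True, y: False}
  {n: True, y: False, g: False}
  {n: True, g: True, y: True}
  {n: True, y: True, g: False}
  {g: True, y: False, n: False}


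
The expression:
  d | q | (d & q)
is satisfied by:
  {d: True, q: True}
  {d: True, q: False}
  {q: True, d: False}


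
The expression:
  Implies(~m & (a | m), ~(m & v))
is always true.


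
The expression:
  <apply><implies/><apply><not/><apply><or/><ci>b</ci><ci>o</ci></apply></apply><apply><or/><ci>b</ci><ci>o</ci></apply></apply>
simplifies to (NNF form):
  <apply><or/><ci>b</ci><ci>o</ci></apply>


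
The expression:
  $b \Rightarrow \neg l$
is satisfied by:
  {l: False, b: False}
  {b: True, l: False}
  {l: True, b: False}


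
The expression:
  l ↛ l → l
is always true.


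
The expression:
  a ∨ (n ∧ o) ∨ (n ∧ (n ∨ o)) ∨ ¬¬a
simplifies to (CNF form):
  a ∨ n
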